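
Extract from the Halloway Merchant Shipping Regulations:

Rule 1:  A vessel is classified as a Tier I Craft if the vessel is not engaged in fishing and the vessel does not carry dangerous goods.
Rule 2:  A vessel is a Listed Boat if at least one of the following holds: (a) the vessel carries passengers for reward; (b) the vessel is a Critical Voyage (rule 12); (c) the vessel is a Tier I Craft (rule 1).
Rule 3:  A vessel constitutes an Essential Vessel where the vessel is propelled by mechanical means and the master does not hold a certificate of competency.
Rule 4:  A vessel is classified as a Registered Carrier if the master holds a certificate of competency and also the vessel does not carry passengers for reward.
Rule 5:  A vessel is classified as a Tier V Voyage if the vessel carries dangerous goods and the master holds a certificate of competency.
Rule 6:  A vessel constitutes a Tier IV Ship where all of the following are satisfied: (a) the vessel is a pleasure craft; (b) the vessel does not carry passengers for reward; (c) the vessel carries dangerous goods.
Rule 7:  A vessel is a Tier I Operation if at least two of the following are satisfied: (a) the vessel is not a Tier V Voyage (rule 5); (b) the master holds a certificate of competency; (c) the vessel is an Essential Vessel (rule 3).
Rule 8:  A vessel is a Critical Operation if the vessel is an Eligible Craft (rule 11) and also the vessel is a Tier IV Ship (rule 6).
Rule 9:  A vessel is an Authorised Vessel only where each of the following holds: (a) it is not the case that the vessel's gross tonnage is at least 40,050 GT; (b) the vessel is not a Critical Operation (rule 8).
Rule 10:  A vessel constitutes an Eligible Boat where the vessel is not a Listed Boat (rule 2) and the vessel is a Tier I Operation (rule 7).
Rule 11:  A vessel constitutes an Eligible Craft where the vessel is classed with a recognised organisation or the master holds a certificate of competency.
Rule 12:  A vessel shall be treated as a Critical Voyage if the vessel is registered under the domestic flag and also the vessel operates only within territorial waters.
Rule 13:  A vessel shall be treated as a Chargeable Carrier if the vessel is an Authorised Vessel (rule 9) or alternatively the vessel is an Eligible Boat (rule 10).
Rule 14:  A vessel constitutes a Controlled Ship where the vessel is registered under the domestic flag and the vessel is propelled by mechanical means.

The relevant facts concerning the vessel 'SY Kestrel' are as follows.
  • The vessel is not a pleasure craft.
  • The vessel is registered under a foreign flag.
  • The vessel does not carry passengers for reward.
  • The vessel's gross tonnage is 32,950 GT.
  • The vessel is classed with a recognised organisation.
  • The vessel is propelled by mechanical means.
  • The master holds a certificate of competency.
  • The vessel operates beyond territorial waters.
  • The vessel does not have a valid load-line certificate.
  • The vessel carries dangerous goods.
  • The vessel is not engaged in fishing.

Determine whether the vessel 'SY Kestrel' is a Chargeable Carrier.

Yes

rule 11 — Eligible Craft: [the vessel is classed with a recognised organisation? yes] OR [the master holds a certificate of competency? yes] → satisfied.
rule 6 — Tier IV Ship: [the vessel is a pleasure craft? no] AND [the vessel does not carry passengers for reward? yes] AND [the vessel carries dangerous goods? yes] → not satisfied.
rule 8 — Critical Operation: [Eligible Craft (rule 11)? yes] AND [Tier IV Ship (rule 6)? no] → not satisfied.
rule 9 — Authorised Vessel: [vessel's gross tonnage: 32,950 GT ≥ 40,050 GT? no, so negated condition yes] AND [not a Critical Operation (rule 8)? yes] → satisfied.
rule 12 — Critical Voyage: [the vessel is registered under the domestic flag? no] AND [the vessel operates only within territorial waters? no] → not satisfied.
rule 1 — Tier I Craft: [the vessel is not engaged in fishing? yes] AND [the vessel does not carry dangerous goods? no] → not satisfied.
rule 2 — Listed Boat: [the vessel carries passengers for reward? no] OR [Critical Voyage (rule 12)? no] OR [Tier I Craft (rule 1)? no] → not satisfied.
rule 5 — Tier V Voyage: [the vessel carries dangerous goods? yes] AND [the master holds a certificate of competency? yes] → satisfied.
rule 3 — Essential Vessel: [the vessel is propelled by mechanical means? yes] AND [the master does not hold a certificate of competency? no] → not satisfied.
rule 7 — Tier I Operation: not a Tier V Voyage (rule 5)? no; the master holds a certificate of competency? yes; Essential Vessel (rule 3)? no — 1 of 3 hold (need ≥2) → not satisfied.
rule 10 — Eligible Boat: [not a Listed Boat (rule 2)? yes] AND [Tier I Operation (rule 7)? no] → not satisfied.
rule 13 — Chargeable Carrier: [Authorised Vessel (rule 9)? yes] OR [Eligible Boat (rule 10)? no] → satisfied.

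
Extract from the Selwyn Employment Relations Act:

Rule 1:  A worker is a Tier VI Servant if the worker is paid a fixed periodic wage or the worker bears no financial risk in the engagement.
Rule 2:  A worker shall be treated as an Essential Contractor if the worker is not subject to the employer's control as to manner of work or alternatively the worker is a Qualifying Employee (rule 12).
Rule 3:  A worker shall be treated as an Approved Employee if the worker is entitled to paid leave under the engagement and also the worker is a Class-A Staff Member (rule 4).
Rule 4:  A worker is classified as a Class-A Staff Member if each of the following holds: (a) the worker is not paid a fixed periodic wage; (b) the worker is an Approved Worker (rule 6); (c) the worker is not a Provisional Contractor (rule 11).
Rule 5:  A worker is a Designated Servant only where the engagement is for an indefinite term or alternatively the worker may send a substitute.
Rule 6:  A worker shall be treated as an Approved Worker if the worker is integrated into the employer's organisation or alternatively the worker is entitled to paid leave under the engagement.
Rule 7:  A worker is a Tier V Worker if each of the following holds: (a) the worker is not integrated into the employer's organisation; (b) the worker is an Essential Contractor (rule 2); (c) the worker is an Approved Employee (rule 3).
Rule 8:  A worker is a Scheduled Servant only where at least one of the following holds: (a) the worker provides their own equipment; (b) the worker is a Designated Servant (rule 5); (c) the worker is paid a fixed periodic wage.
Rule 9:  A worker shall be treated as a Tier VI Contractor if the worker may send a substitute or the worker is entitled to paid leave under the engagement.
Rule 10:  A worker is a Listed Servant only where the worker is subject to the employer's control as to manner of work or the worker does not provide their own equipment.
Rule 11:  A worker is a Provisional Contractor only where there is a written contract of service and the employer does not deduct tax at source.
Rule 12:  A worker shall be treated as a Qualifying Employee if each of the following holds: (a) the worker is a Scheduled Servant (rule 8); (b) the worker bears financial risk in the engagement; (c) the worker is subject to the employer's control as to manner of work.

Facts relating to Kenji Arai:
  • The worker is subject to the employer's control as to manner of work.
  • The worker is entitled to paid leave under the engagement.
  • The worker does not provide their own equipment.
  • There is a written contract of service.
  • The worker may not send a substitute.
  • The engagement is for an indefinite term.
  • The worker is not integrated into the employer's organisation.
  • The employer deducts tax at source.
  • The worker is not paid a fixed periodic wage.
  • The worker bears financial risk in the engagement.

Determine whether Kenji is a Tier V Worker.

Yes

rule 5 — Designated Servant: [the engagement is for an indefinite term? yes] OR [the worker may send a substitute? no] → satisfied.
rule 8 — Scheduled Servant: [the worker provides their own equipment? no] OR [Designated Servant (rule 5)? yes] OR [the worker is paid a fixed periodic wage? no] → satisfied.
rule 12 — Qualifying Employee: [Scheduled Servant (rule 8)? yes] AND [the worker bears financial risk in the engagement? yes] AND [the worker is subject to the employer's control as to manner of work? yes] → satisfied.
rule 2 — Essential Contractor: [the worker is not subject to the employer's control as to manner of work? no] OR [Qualifying Employee (rule 12)? yes] → satisfied.
rule 6 — Approved Worker: [the worker is integrated into the employer's organisation? no] OR [the worker is entitled to paid leave under the engagement? yes] → satisfied.
rule 11 — Provisional Contractor: [there is a written contract of service? yes] AND [the employer does not deduct tax at source? no] → not satisfied.
rule 4 — Class-A Staff Member: [the worker is not paid a fixed periodic wage? yes] AND [Approved Worker (rule 6)? yes] AND [not a Provisional Contractor (rule 11)? yes] → satisfied.
rule 3 — Approved Employee: [the worker is entitled to paid leave under the engagement? yes] AND [Class-A Staff Member (rule 4)? yes] → satisfied.
rule 7 — Tier V Worker: [the worker is not integrated into the employer's organisation? yes] AND [Essential Contractor (rule 2)? yes] AND [Approved Employee (rule 3)? yes] → satisfied.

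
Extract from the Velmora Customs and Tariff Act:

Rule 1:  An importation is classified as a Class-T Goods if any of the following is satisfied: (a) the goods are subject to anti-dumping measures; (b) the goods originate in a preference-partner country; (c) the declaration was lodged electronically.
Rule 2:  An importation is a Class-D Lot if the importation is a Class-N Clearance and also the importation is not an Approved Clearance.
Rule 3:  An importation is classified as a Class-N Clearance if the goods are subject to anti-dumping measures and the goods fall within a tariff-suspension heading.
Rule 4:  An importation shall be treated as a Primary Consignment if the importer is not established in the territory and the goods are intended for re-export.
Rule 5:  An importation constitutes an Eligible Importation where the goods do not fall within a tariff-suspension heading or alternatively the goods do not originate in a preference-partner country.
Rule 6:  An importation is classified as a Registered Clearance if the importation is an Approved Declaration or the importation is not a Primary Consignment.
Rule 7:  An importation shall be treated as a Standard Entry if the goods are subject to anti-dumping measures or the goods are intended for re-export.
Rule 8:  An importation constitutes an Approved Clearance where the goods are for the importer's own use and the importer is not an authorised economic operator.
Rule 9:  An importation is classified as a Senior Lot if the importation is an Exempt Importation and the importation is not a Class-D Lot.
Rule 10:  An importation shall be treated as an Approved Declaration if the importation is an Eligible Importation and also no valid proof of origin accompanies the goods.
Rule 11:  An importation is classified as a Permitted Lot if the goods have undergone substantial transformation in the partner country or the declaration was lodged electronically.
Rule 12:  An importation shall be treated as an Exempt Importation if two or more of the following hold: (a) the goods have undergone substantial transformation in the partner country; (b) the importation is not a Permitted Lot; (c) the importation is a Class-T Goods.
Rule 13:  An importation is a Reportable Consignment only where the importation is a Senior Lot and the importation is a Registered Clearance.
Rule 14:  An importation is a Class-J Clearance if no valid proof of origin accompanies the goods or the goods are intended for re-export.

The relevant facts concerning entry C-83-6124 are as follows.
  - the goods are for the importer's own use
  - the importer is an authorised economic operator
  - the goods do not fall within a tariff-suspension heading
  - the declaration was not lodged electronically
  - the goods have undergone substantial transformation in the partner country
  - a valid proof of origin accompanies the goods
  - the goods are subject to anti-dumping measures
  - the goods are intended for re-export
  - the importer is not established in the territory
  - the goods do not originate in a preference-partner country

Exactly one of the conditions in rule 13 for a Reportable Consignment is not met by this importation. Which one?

Registered Clearance

rule 11 — Permitted Lot: [the goods have undergone substantial transformation in the partner country? yes] OR [the declaration was lodged electronically? no] → satisfied.
rule 1 — Class-T Goods: [the goods are subject to anti-dumping measures? yes] OR [the goods originate in a preference-partner country? no] OR [the declaration was lodged electronically? no] → satisfied.
rule 12 — Exempt Importation: the goods have undergone substantial transformation in the partner country? yes; not a Permitted Lot (rule 11)? no; Class-T Goods (rule 1)? yes — 2 of 3 hold (need ≥2) → satisfied.
rule 3 — Class-N Clearance: [the goods are subject to anti-dumping measures? yes] AND [the goods fall within a tariff-suspension heading? no] → not satisfied.
rule 8 — Approved Clearance: [the goods are for the importer's own use? yes] AND [the importer is not an authorised economic operator? no] → not satisfied.
rule 2 — Class-D Lot: [Class-N Clearance (rule 3)? no] AND [not an Approved Clearance (rule 8)? yes] → not satisfied.
rule 9 — Senior Lot: [Exempt Importation (rule 12)? yes] AND [not a Class-D Lot (rule 2)? yes] → satisfied.
rule 5 — Eligible Importation: [the goods do not fall within a tariff-suspension heading? yes] OR [the goods do not originate in a preference-partner country? yes] → satisfied.
rule 10 — Approved Declaration: [Eligible Importation (rule 5)? yes] AND [no valid proof of origin accompanies the goods? no] → not satisfied.
rule 4 — Primary Consignment: [the importer is not established in the territory? yes] AND [the goods are intended for re-export? yes] → satisfied.
rule 6 — Registered Clearance: [Approved Declaration (rule 10)? no] OR [not a Primary Consignment (rule 4)? no] → not satisfied.
rule 13 — Reportable Consignment: [Senior Lot (rule 9)? yes] AND [Registered Clearance (rule 6)? no] → not satisfied.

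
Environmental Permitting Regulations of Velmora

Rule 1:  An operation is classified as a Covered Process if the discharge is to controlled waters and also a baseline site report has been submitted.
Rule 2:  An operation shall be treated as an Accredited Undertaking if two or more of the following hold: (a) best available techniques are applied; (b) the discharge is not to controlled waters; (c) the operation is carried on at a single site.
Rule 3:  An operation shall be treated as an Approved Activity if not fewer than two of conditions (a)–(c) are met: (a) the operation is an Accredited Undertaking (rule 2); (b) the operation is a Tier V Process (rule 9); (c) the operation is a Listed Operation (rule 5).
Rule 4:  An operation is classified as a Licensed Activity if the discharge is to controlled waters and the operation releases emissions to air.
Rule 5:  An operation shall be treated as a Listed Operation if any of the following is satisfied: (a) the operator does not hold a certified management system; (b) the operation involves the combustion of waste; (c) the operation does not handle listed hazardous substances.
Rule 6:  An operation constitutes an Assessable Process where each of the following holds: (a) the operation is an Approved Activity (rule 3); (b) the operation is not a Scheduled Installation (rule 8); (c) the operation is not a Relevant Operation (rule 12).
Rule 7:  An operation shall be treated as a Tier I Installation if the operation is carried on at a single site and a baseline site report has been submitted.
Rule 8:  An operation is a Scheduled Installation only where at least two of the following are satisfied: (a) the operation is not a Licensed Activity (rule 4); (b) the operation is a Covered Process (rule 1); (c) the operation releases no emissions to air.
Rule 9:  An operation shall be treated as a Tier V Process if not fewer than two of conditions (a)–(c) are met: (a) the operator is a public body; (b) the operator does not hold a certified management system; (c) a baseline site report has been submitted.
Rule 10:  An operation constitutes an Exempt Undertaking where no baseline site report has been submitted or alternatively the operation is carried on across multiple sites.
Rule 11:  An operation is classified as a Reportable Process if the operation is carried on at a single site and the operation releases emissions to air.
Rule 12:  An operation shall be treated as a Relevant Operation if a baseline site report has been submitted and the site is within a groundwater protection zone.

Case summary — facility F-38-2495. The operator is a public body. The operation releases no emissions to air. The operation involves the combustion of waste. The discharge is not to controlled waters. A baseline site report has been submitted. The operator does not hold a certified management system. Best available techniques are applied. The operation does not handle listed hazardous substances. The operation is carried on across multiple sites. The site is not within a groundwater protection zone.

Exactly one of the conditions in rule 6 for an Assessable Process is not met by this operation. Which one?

Scheduled Installation

rule 2 — Accredited Undertaking: best available techniques are applied? yes; the discharge is not to controlled waters? yes; the operation is carried on at a single site? no — 2 of 3 hold (need ≥2) → satisfied.
rule 9 — Tier V Process: the operator is a public body? yes; the operator does not hold a certified management system? yes; a baseline site report has been submitted? yes — 3 of 3 hold (need ≥2) → satisfied.
rule 5 — Listed Operation: [the operator does not hold a certified management system? yes] OR [the operation involves the combustion of waste? yes] OR [the operation does not handle listed hazardous substances? yes] → satisfied.
rule 3 — Approved Activity: Accredited Undertaking (rule 2)? yes; Tier V Process (rule 9)? yes; Listed Operation (rule 5)? yes — 3 of 3 hold (need ≥2) → satisfied.
rule 4 — Licensed Activity: [the discharge is to controlled waters? no] AND [the operation releases emissions to air? no] → not satisfied.
rule 1 — Covered Process: [the discharge is to controlled waters? no] AND [a baseline site report has been submitted? yes] → not satisfied.
rule 8 — Scheduled Installation: not a Licensed Activity (rule 4)? yes; Covered Process (rule 1)? no; the operation releases no emissions to air? yes — 2 of 3 hold (need ≥2) → satisfied.
rule 12 — Relevant Operation: [a baseline site report has been submitted? yes] AND [the site is within a groundwater protection zone? no] → not satisfied.
rule 6 — Assessable Process: [Approved Activity (rule 3)? yes] AND [not a Scheduled Installation (rule 8)? no] AND [not a Relevant Operation (rule 12)? yes] → not satisfied.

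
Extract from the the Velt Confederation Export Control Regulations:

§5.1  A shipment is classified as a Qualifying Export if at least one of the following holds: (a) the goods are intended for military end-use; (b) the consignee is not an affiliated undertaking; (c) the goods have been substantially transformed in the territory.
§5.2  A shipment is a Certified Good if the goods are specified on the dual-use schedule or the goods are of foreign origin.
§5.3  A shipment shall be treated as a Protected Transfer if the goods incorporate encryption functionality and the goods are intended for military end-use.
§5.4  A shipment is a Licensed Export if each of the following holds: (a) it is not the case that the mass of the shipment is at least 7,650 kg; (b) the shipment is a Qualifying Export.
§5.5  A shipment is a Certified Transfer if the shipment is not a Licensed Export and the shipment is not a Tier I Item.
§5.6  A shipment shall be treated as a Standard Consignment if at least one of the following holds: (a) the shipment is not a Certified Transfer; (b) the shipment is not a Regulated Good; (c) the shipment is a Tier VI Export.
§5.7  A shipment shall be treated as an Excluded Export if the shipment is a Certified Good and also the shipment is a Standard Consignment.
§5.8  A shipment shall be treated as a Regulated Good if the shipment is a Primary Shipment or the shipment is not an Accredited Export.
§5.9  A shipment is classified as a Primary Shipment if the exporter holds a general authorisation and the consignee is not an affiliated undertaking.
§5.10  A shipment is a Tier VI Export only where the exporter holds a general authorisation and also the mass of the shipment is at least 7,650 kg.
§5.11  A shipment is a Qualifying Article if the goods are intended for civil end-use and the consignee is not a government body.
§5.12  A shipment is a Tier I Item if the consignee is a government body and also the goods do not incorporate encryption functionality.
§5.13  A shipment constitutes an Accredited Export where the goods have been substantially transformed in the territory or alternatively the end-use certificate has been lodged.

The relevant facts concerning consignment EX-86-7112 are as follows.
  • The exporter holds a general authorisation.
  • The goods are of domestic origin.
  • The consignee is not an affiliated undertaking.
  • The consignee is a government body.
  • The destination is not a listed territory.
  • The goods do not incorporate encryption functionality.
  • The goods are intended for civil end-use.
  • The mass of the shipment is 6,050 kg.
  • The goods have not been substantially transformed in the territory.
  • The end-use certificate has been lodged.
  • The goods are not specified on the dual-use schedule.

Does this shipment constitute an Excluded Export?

No

§5.2 — Certified Good: [the goods are specified on the dual-use schedule? no] OR [the goods are of foreign origin? no] → not satisfied.
§5.1 — Qualifying Export: [the goods are intended for military end-use? no] OR [the consignee is not an affiliated undertaking? yes] OR [the goods have been substantially transformed in the territory? no] → satisfied.
§5.4 — Licensed Export: [mass of the shipment: 6,050 kg ≥ 7,650 kg? no, so negated condition yes] AND [Qualifying Export (§5.1)? yes] → satisfied.
§5.12 — Tier I Item: [the consignee is a government body? yes] AND [the goods do not incorporate encryption functionality? yes] → satisfied.
§5.5 — Certified Transfer: [not a Licensed Export (§5.4)? no] AND [not a Tier I Item (§5.12)? no] → not satisfied.
§5.9 — Primary Shipment: [the exporter holds a general authorisation? yes] AND [the consignee is not an affiliated undertaking? yes] → satisfied.
§5.13 — Accredited Export: [the goods have been substantially transformed in the territory? no] OR [the end-use certificate has been lodged? yes] → satisfied.
§5.8 — Regulated Good: [Primary Shipment (§5.9)? yes] OR [not an Accredited Export (§5.13)? no] → satisfied.
§5.10 — Tier VI Export: [the exporter holds a general authorisation? yes] AND [mass of the shipment: 6,050 kg ≥ 7,650 kg? no] → not satisfied.
§5.6 — Standard Consignment: [not a Certified Transfer (§5.5)? yes] OR [not a Regulated Good (§5.8)? no] OR [Tier VI Export (§5.10)? no] → satisfied.
§5.7 — Excluded Export: [Certified Good (§5.2)? no] AND [Standard Consignment (§5.6)? yes] → not satisfied.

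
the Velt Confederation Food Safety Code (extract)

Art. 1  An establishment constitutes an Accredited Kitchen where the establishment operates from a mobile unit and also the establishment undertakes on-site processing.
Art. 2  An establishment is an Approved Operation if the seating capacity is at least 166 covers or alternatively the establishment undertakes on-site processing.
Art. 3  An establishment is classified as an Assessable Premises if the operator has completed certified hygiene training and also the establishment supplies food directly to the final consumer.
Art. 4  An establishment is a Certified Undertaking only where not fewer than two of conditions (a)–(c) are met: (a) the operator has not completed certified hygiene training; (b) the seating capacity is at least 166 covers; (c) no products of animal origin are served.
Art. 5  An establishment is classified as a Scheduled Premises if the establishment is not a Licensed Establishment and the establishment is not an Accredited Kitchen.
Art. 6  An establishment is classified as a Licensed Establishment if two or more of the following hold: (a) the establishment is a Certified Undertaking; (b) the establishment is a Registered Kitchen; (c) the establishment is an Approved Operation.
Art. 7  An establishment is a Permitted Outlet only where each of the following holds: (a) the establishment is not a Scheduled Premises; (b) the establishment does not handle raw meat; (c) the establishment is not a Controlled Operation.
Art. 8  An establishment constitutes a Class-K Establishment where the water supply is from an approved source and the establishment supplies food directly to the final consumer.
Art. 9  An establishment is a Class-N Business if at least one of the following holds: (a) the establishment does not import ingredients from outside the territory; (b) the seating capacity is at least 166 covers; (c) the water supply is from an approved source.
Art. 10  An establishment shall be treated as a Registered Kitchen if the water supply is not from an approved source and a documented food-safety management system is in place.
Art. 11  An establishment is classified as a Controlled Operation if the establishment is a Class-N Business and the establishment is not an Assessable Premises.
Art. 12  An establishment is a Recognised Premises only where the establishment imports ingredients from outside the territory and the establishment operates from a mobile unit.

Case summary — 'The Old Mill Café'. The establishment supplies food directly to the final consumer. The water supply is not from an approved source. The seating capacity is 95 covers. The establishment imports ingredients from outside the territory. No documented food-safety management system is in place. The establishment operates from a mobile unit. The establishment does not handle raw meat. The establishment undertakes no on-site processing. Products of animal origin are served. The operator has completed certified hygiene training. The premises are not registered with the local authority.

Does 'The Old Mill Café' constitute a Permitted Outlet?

No

Under article 4: the operator has not completed certified hygiene training? no; seating capacity: 95 covers ≥ 166 covers? no; no products of animal origin are served? no — 0 of 3 hold (need ≥2) → not satisfied.
Under article 10: the water supply is not from an approved source? yes; and a documented food-safety management system is in place? no. So the establishment is not a Registered Kitchen.
Under article 2: seating capacity: 95 covers ≥ 166 covers? no; or the establishment undertakes on-site processing? no. So the establishment is not an Approved Operation.
Under article 6: Certified Undertaking (article 4)? no; Registered Kitchen (article 10)? no; Approved Operation (article 2)? no — 0 of 3 hold (need ≥2) → not satisfied.
Under article 1: the establishment operates from a mobile unit? yes; and the establishment undertakes on-site processing? no. So the establishment is not an Accredited Kitchen.
Under article 5: not a Licensed Establishment (article 6)? yes; and not an Accredited Kitchen (article 1)? yes. So the establishment is a Scheduled Premises.
Under article 9: the establishment does not import ingredients from outside the territory? no; or seating capacity: 95 covers ≥ 166 covers? no; or the water supply is from an approved source? no. So the establishment is not a Class-N Business.
Under article 3: the operator has completed certified hygiene training? yes; and the establishment supplies food directly to the final consumer? yes. So the establishment is an Assessable Premises.
Under article 11: Class-N Business (article 9)? no; and not an Assessable Premises (article 3)? no. So the establishment is not a Controlled Operation.
Under article 7: not a Scheduled Premises (article 5)? no; and the establishment does not handle raw meat? yes; and not a Controlled Operation (article 11)? yes. So the establishment is not a Permitted Outlet.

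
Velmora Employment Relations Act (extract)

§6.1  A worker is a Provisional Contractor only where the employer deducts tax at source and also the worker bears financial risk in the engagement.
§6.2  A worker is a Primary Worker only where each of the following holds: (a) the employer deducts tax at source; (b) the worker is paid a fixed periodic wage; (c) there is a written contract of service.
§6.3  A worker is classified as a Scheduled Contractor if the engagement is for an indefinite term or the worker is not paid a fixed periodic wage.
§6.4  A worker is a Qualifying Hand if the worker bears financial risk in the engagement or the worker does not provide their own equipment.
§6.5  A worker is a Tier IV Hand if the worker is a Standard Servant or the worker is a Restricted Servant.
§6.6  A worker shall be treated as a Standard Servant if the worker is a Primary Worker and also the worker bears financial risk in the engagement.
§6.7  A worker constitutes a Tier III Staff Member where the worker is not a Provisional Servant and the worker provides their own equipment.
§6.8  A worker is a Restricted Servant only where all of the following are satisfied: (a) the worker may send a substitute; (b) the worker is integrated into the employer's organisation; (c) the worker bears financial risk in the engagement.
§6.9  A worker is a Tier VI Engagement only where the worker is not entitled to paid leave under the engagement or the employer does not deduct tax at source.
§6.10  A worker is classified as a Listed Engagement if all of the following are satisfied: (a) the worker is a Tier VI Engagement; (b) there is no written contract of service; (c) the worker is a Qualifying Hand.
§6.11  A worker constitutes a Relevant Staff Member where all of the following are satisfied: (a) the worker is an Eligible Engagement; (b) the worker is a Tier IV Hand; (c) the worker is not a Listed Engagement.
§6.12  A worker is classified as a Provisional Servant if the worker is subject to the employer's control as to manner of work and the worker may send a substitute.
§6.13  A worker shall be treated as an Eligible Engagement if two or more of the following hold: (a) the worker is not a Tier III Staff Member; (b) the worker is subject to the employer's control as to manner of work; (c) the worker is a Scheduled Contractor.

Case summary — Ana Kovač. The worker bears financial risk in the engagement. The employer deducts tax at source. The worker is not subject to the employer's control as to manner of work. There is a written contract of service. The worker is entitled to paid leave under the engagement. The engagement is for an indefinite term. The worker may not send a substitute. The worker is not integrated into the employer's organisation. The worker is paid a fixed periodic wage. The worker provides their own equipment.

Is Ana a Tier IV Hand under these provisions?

Yes

§6.2 — Primary Worker: [the employer deducts tax at source? yes] AND [the worker is paid a fixed periodic wage? yes] AND [there is a written contract of service? yes] → satisfied.
§6.6 — Standard Servant: [Primary Worker (§6.2)? yes] AND [the worker bears financial risk in the engagement? yes] → satisfied.
§6.8 — Restricted Servant: [the worker may send a substitute? no] AND [the worker is integrated into the employer's organisation? no] AND [the worker bears financial risk in the engagement? yes] → not satisfied.
§6.5 — Tier IV Hand: [Standard Servant (§6.6)? yes] OR [Restricted Servant (§6.8)? no] → satisfied.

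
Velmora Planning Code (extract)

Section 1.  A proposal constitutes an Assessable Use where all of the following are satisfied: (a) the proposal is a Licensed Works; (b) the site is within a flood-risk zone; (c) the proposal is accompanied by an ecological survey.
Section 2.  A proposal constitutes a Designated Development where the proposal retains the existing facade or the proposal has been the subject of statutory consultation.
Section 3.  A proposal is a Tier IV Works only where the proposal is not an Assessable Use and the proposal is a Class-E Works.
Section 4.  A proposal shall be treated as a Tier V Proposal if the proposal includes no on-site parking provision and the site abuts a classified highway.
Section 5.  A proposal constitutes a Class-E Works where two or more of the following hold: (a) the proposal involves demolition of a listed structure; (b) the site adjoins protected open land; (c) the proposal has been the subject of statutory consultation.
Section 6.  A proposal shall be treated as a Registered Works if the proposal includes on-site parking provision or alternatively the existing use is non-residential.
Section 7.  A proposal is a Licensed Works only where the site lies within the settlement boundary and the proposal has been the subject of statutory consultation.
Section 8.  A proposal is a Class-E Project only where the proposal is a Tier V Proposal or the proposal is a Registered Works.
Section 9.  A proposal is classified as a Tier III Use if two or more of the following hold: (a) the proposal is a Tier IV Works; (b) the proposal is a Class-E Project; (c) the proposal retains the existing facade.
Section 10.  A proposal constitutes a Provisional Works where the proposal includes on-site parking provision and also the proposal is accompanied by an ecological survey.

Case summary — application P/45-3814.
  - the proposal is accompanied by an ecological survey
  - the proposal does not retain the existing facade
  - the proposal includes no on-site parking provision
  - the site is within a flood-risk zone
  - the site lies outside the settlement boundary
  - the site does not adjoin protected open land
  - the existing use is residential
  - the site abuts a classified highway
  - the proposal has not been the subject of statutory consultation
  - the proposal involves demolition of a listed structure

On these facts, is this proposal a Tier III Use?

section 7 — Licensed Works: [the site lies within the settlement boundary? no] AND [the proposal has been the subject of statutory consultation? no] → not satisfied.
section 1 — Assessable Use: [Licensed Works (section 7)? no] AND [the site is within a flood-risk zone? yes] AND [the proposal is accompanied by an ecological survey? yes] → not satisfied.
section 5 — Class-E Works: the proposal involves demolition of a listed structure? yes; the site adjoins protected open land? no; the proposal has been the subject of statutory consultation? no — 1 of 3 hold (need ≥2) → not satisfied.
section 3 — Tier IV Works: [not an Assessable Use (section 1)? yes] AND [Class-E Works (section 5)? no] → not satisfied.
section 4 — Tier V Proposal: [the proposal includes no on-site parking provision? yes] AND [the site abuts a classified highway? yes] → satisfied.
section 6 — Registered Works: [the proposal includes on-site parking provision? no] OR [the existing use is non-residential? no] → not satisfied.
section 8 — Class-E Project: [Tier V Proposal (section 4)? yes] OR [Registered Works (section 6)? no] → satisfied.
section 9 — Tier III Use: Tier IV Works (section 3)? no; Class-E Project (section 8)? yes; the proposal retains the existing facade? no — 1 of 3 hold (need ≥2) → not satisfied.

No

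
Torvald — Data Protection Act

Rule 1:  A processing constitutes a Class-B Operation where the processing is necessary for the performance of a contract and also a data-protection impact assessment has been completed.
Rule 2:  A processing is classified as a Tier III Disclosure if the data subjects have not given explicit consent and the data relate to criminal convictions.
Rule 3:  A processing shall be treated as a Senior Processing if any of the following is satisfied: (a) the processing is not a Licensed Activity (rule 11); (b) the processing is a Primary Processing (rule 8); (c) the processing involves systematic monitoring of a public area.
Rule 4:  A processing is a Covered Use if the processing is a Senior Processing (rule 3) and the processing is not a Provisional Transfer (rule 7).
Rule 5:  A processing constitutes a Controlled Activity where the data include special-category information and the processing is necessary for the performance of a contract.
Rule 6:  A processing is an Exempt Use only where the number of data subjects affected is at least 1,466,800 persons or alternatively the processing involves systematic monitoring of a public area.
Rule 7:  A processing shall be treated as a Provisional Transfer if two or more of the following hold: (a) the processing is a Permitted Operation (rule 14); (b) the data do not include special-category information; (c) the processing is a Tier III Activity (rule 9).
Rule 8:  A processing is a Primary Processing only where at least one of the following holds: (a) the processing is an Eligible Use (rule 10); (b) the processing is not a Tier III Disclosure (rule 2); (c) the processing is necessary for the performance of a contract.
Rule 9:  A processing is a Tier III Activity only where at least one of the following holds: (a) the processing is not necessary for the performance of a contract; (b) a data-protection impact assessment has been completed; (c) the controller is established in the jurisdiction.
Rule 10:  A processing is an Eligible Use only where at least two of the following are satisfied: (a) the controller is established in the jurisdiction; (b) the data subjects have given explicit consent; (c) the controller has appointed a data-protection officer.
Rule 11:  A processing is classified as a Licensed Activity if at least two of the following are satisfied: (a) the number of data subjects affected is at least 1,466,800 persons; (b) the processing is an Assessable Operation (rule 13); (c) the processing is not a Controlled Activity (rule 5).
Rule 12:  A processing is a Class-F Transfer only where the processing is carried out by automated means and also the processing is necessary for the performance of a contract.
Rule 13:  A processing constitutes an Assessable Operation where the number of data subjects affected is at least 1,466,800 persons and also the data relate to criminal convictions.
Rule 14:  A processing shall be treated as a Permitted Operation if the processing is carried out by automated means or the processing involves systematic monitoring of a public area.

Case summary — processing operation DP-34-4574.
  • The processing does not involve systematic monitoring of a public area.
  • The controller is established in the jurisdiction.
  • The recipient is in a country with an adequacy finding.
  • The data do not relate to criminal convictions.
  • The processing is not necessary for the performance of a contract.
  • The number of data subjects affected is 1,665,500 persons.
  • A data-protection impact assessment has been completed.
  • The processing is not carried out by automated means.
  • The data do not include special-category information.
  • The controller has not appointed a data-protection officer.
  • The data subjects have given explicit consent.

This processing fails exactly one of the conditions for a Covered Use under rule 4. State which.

rule 13 — Assessable Operation: [number of data subjects affected: 1,665,500 persons ≥ 1,466,800 persons? yes] AND [the data relate to criminal convictions? no] → not satisfied.
rule 5 — Controlled Activity: [the data include special-category information? no] AND [the processing is necessary for the performance of a contract? no] → not satisfied.
rule 11 — Licensed Activity: number of data subjects affected: 1,665,500 persons ≥ 1,466,800 persons? yes; Assessable Operation (rule 13)? no; not a Controlled Activity (rule 5)? yes — 2 of 3 hold (need ≥2) → satisfied.
rule 10 — Eligible Use: the controller is established in the jurisdiction? yes; the data subjects have given explicit consent? yes; the controller has appointed a data-protection officer? no — 2 of 3 hold (need ≥2) → satisfied.
rule 2 — Tier III Disclosure: [the data subjects have not given explicit consent? no] AND [the data relate to criminal convictions? no] → not satisfied.
rule 8 — Primary Processing: [Eligible Use (rule 10)? yes] OR [not a Tier III Disclosure (rule 2)? yes] OR [the processing is necessary for the performance of a contract? no] → satisfied.
rule 3 — Senior Processing: [not a Licensed Activity (rule 11)? no] OR [Primary Processing (rule 8)? yes] OR [the processing involves systematic monitoring of a public area? no] → satisfied.
rule 14 — Permitted Operation: [the processing is carried out by automated means? no] OR [the processing involves systematic monitoring of a public area? no] → not satisfied.
rule 9 — Tier III Activity: [the processing is not necessary for the performance of a contract? yes] OR [a data-protection impact assessment has been completed? yes] OR [the controller is established in the jurisdiction? yes] → satisfied.
rule 7 — Provisional Transfer: Permitted Operation (rule 14)? no; the data do not include special-category information? yes; Tier III Activity (rule 9)? yes — 2 of 3 hold (need ≥2) → satisfied.
rule 4 — Covered Use: [Senior Processing (rule 3)? yes] AND [not a Provisional Transfer (rule 7)? no] → not satisfied.

Provisional Transfer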